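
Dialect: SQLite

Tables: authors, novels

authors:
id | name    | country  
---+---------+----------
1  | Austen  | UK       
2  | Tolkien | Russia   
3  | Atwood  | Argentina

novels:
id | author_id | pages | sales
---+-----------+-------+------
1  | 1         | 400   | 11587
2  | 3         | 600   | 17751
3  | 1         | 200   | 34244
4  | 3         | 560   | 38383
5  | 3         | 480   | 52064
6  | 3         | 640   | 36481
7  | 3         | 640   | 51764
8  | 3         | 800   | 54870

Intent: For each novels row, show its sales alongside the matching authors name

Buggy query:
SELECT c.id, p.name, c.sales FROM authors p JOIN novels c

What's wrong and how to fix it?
Bug: JOIN with no ON clause produces a cartesian product; every novels row pairs with every authors row

Fix: Add ON c.author_id = p.id to the JOIN

Corrected query:
SELECT c.id, p.name, c.sales FROM authors p JOIN novels c ON c.author_id = p.id

Result:
id | name   | sales
---+--------+------
1  | Austen | 11587
2  | Atwood | 17751
3  | Austen | 34244
4  | Atwood | 38383
5  | Atwood | 52064
6  | Atwood | 36481
7  | Atwood | 51764
8  | Atwood | 54870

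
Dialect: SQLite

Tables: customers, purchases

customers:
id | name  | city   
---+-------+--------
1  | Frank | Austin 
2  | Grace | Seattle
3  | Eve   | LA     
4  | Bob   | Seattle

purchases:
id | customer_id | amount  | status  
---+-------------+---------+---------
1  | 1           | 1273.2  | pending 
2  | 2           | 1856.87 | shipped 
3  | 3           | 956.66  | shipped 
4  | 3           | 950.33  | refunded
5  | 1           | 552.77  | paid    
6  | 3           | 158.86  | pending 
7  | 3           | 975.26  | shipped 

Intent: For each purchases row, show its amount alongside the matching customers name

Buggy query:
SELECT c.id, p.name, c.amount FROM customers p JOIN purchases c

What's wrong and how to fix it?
Bug: Missing join condition: each purchases row is matched to all customers rows instead of just its own

Fix: Specify the join condition linking the foreign key to the parent id

Corrected query:
SELECT c.id, p.name, c.amount FROM customers p JOIN purchases c ON c.customer_id = p.id

Result:
id | name  | amount 
---+-------+--------
1  | Frank | 1273.2 
2  | Grace | 1856.87
3  | Eve   | 956.66 
4  | Eve   | 950.33 
5  | Frank | 552.77 
6  | Eve   | 158.86 
7  | Eve   | 975.26 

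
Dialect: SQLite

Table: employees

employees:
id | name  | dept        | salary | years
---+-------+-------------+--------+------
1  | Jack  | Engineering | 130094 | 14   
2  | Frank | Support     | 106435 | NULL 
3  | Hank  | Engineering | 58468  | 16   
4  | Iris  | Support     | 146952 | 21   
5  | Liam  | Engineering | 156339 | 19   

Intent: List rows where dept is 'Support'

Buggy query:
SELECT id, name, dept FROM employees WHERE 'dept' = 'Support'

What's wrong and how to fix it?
Bug: Single quotes denote string literals in SQL; the column name is being compared as a constant string

Fix: Remove the quotes around the column name (or use double quotes for an identifier)

Corrected query:
SELECT id, name, dept FROM employees WHERE dept = 'Support'

Result:
id | name  | dept   
---+-------+--------
2  | Frank | Support
4  | Iris  | Support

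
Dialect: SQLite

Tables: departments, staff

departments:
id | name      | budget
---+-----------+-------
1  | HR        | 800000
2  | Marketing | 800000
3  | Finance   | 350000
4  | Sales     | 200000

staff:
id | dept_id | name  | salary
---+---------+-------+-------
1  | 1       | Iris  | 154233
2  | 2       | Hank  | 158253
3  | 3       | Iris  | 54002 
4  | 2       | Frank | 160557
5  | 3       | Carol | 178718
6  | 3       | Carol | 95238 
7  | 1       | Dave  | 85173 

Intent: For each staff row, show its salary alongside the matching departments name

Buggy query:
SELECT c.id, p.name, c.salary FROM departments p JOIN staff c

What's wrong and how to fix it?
Bug: JOIN with no ON clause produces a cartesian product; every staff row pairs with every departments row

Fix: Add ON c.dept_id = p.id to the JOIN

Corrected query:
SELECT c.id, p.name, c.salary FROM departments p JOIN staff c ON c.dept_id = p.id

Result:
id | name      | salary
---+-----------+-------
1  | HR        | 154233
2  | Marketing | 158253
3  | Finance   | 54002 
4  | Marketing | 160557
5  | Finance   | 178718
6  | Finance   | 95238 
7  | HR        | 85173 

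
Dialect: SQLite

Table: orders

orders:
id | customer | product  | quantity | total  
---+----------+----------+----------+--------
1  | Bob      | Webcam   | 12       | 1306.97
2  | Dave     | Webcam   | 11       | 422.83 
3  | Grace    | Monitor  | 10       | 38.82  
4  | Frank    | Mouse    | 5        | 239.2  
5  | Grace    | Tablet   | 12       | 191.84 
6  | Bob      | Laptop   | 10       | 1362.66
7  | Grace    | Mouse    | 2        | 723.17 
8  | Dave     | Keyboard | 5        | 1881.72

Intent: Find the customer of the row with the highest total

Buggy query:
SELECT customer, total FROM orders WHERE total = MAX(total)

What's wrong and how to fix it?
Bug: MAX(total) is an aggregate and cannot be used directly in WHERE

Fix: Use a subquery: WHERE total = (SELECT MAX(total) FROM orders)

Corrected query:
SELECT customer, total FROM orders WHERE total = (SELECT MAX(total) FROM orders)

Result:
customer | total  
---------+--------
Dave     | 1881.72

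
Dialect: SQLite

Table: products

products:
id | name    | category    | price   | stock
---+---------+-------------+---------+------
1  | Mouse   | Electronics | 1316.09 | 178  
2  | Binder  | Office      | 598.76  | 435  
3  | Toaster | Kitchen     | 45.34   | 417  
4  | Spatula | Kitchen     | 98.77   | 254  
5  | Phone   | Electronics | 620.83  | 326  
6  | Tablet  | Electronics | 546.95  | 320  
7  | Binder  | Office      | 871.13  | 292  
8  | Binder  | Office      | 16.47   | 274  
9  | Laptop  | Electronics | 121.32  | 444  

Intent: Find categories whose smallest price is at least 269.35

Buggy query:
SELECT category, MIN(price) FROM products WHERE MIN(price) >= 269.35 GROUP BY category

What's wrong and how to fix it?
Bug: MIN() in WHERE is a misuse of aggregate

Fix: Replace WHERE with HAVING after the GROUP BY

Corrected query:
SELECT category, MIN(price) FROM products GROUP BY category HAVING MIN(price) >= 269.35

Result:
(no rows)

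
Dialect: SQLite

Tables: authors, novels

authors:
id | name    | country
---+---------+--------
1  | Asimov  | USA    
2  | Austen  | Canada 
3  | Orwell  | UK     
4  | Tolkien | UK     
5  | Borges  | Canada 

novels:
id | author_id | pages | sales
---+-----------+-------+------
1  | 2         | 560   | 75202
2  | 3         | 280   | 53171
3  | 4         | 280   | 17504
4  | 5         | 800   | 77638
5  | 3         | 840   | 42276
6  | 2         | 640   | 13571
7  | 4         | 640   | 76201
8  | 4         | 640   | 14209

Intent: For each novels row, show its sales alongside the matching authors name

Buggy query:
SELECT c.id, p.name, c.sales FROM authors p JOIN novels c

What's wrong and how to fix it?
Bug: JOIN with no ON clause produces a cartesian product; every novels row pairs with every authors row

Fix: Add ON c.author_id = p.id to the JOIN

Corrected query:
SELECT c.id, p.name, c.sales FROM authors p JOIN novels c ON c.author_id = p.id

Result:
id | name    | sales
---+---------+------
1  | Austen  | 75202
2  | Orwell  | 53171
3  | Tolkien | 17504
4  | Borges  | 77638
5  | Orwell  | 42276
6  | Austen  | 13571
7  | Tolkien | 76201
8  | Tolkien | 14209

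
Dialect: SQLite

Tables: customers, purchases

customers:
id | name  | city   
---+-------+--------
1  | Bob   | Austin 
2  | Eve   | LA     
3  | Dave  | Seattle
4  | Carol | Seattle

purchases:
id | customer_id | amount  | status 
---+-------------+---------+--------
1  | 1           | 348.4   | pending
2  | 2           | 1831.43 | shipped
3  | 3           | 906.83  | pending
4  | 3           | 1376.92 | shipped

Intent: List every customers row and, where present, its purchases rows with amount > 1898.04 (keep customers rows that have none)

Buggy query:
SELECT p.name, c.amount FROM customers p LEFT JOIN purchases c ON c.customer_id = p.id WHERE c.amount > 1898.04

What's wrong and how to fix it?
Bug: Filtering c.amount in WHERE discards the NULL rows produced by LEFT JOIN, turning it into an inner join

Fix: Put 'c.amount > 1898.04' in the JOIN's ON clause instead of WHERE

Corrected query:
SELECT p.name, c.amount FROM customers p LEFT JOIN purchases c ON c.customer_id = p.id AND c.amount > 1898.04

Result:
name  | amount
------+-------
Bob   | NULL  
Eve   | NULL  
Dave  | NULL  
Carol | NULL  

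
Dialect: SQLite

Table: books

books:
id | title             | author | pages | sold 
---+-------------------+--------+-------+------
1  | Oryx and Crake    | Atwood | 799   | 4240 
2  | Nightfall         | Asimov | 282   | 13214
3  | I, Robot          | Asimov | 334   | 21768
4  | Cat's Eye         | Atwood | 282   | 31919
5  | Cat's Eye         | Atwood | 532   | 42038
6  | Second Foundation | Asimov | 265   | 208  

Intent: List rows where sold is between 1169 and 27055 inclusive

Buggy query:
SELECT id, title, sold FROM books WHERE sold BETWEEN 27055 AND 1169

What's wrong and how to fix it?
Bug: BETWEEN expects the lower bound first; with 27055 AND 1169 the range is empty

Fix: Swap the bounds so the smaller value comes first

Corrected query:
SELECT id, title, sold FROM books WHERE sold BETWEEN 1169 AND 27055

Result:
id | title          | sold 
---+----------------+------
1  | Oryx and Crake | 4240 
2  | Nightfall      | 13214
3  | I, Robot       | 21768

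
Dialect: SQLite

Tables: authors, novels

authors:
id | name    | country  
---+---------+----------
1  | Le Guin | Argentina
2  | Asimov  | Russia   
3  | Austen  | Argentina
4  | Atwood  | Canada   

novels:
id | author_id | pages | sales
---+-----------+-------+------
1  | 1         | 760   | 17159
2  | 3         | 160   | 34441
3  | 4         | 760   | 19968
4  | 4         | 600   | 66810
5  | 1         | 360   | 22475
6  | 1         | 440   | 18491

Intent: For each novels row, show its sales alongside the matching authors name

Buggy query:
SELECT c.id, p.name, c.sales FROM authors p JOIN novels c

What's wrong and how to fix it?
Bug: JOIN with no ON clause produces a cartesian product; every novels row pairs with every authors row

Fix: Add ON c.author_id = p.id to the JOIN

Corrected query:
SELECT c.id, p.name, c.sales FROM authors p JOIN novels c ON c.author_id = p.id

Result:
id | name    | sales
---+---------+------
1  | Le Guin | 17159
2  | Austen  | 34441
3  | Atwood  | 19968
4  | Atwood  | 66810
5  | Le Guin | 22475
6  | Le Guin | 18491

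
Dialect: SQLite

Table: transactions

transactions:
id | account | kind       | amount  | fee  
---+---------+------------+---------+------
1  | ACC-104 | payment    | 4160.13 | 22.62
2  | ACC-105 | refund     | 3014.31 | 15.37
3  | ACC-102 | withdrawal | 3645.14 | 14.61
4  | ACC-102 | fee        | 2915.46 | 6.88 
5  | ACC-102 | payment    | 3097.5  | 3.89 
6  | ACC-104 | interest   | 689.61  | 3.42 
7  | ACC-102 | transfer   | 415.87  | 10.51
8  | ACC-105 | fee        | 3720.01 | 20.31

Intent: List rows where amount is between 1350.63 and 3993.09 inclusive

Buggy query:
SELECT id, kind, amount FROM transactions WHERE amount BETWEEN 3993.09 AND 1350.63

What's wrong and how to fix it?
Bug: The bounds are reversed; BETWEEN a AND b requires a <= b to match anything

Fix: Swap the bounds so the smaller value comes first

Corrected query:
SELECT id, kind, amount FROM transactions WHERE amount BETWEEN 1350.63 AND 3993.09

Result:
id | kind       | amount 
---+------------+--------
2  | refund     | 3014.31
3  | withdrawal | 3645.14
4  | fee        | 2915.46
5  | payment    | 3097.5 
8  | fee        | 3720.01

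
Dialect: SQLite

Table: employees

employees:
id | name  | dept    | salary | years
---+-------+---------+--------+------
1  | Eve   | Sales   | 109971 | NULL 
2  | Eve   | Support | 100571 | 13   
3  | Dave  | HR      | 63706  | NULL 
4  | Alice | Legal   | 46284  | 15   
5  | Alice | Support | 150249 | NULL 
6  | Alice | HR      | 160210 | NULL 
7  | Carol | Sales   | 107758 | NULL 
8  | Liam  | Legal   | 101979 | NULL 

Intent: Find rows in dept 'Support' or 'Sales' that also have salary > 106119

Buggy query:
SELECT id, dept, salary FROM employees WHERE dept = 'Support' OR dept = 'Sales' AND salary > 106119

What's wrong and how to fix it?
Bug: AND binds tighter than OR, so this parses as dept = 'Support' OR (dept = 'Sales' AND salary > 106119)

Fix: Add parentheses around the OR so the AND applies to both alternatives

Corrected query:
SELECT id, dept, salary FROM employees WHERE (dept = 'Support' OR dept = 'Sales') AND salary > 106119

Result:
id | dept    | salary
---+---------+-------
1  | Sales   | 109971
5  | Support | 150249
7  | Sales   | 107758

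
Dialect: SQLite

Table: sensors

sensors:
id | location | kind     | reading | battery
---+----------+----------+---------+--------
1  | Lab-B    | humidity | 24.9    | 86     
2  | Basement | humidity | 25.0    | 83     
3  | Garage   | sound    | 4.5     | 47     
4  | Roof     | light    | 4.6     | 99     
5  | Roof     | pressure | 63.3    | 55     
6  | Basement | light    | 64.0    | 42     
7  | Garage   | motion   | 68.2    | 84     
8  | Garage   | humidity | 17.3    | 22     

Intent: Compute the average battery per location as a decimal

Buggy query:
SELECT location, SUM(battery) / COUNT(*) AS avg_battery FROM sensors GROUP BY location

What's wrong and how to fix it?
Bug: Both operands are integers, so '/' performs integer division and truncates

Fix: Multiply by 1.0 (or CAST to REAL) to force floating-point division

Corrected query:
SELECT location, SUM(battery) * 1.0 / COUNT(*) AS avg_battery FROM sensors GROUP BY location

Result:
location | avg_battery
---------+------------
Basement | 62.5       
Garage   | 51         
Lab-B    | 86         
Roof     | 77         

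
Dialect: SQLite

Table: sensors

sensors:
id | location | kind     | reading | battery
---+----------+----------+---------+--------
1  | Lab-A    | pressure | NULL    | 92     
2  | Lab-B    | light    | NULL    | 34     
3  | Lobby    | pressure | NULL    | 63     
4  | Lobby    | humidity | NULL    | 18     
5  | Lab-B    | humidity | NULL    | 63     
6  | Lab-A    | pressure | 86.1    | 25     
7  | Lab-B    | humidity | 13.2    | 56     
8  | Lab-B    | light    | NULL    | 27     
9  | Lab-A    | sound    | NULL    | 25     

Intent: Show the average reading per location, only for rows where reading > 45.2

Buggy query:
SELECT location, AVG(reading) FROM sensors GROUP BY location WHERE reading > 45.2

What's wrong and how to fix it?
Bug: Row-level WHERE must come before GROUP BY in the clause order

Fix: Move the WHERE clause before GROUP BY

Corrected query:
SELECT location, AVG(reading) FROM sensors WHERE reading > 45.2 GROUP BY location

Result:
location | AVG(reading)
---------+-------------
Lab-A    | 86.1        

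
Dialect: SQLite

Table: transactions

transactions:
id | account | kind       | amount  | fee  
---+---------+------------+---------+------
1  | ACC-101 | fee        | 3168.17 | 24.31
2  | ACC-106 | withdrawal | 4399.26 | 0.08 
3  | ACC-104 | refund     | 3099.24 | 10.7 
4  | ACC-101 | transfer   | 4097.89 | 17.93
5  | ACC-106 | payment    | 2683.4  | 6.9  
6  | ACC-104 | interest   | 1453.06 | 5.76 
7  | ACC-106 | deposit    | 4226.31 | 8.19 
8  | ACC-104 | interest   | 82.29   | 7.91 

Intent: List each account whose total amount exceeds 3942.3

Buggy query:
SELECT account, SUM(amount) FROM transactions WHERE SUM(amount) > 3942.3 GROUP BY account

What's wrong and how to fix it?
Bug: SUM(amount) is an aggregate, but WHERE filters rows before aggregation

Fix: Use HAVING (which filters groups after aggregation) instead of WHERE

Corrected query:
SELECT account, SUM(amount) FROM transactions GROUP BY account HAVING SUM(amount) > 3942.3

Result:
account | SUM(amount)
--------+------------
ACC-101 | 7266.06    
ACC-104 | 4634.59    
ACC-106 | 11308.97   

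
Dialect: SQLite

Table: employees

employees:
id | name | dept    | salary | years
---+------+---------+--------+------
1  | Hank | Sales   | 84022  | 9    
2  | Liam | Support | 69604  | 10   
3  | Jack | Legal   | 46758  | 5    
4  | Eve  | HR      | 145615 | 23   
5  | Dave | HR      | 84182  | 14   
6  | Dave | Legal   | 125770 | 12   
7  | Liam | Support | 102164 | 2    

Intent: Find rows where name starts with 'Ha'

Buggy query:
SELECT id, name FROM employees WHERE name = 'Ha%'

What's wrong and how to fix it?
Bug: '=' compares the literal string including the % character; pattern matching needs LIKE

Fix: Replace '=' with LIKE so 'Ha%' is treated as a pattern

Corrected query:
SELECT id, name FROM employees WHERE name LIKE 'Ha%'

Result:
id | name
---+-----
1  | Hank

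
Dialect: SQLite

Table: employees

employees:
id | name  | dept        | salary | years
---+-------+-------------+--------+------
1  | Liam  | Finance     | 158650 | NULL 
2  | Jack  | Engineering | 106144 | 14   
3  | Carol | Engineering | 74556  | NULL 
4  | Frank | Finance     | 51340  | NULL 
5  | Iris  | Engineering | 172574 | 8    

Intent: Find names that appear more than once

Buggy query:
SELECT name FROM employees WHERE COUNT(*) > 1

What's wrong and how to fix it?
Bug: WHERE can't reference COUNT(*); aggregates are computed after WHERE

Fix: GROUP BY name, then filter groups with HAVING COUNT(*) > 1

Corrected query:
SELECT name FROM employees GROUP BY name HAVING COUNT(*) > 1

Result:
(no rows)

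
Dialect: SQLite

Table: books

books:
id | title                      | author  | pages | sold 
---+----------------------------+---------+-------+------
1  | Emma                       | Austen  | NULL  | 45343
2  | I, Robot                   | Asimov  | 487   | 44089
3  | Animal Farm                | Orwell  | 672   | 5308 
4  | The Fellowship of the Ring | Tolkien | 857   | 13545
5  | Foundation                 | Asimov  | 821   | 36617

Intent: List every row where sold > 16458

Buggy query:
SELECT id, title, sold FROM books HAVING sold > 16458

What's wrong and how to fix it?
Bug: HAVING filters the output of aggregation, but this query has no GROUP BY and no aggregate functions, so SQLite rejects it (HAVING clause on a non-aggregate query); the condition here is per row

Fix: Replace HAVING with WHERE since the condition applies to individual rows

Corrected query:
SELECT id, title, sold FROM books WHERE sold > 16458

Result:
id | title      | sold 
---+------------+------
1  | Emma       | 45343
2  | I, Robot   | 44089
5  | Foundation | 36617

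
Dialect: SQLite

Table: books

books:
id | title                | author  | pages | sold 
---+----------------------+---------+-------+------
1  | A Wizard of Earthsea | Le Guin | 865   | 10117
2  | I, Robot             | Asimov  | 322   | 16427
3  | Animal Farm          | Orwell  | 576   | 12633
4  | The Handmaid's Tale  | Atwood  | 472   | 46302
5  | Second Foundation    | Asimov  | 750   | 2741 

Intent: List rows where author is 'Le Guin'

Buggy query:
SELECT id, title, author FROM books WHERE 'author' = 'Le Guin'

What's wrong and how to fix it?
Bug: Single quotes denote string literals in SQL; the column name is being compared as a constant string

Fix: Remove the quotes around the column name (or use double quotes for an identifier)

Corrected query:
SELECT id, title, author FROM books WHERE author = 'Le Guin'

Result:
id | title                | author 
---+----------------------+--------
1  | A Wizard of Earthsea | Le Guin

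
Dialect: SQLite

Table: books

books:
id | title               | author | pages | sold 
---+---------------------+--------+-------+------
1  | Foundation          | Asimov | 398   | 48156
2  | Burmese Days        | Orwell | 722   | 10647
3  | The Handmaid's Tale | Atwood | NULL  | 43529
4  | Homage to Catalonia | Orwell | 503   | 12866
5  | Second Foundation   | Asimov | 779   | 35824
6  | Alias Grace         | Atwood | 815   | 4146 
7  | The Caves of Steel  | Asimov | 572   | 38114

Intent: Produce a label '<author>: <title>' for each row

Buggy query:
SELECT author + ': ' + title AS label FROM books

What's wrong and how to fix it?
Bug: SQLite uses || for string concatenation; + coerces text to numbers (yielding 0)

Fix: Use the || operator for string concatenation

Corrected query:
SELECT author || ': ' || title AS label FROM books

Result:
label                      
---------------------------
Asimov: Foundation         
Orwell: Burmese Days       
Atwood: The Handmaid's Tale
Orwell: Homage to Catalonia
Asimov: Second Foundation  
Atwood: Alias Grace        
Asimov: The Caves of Steel 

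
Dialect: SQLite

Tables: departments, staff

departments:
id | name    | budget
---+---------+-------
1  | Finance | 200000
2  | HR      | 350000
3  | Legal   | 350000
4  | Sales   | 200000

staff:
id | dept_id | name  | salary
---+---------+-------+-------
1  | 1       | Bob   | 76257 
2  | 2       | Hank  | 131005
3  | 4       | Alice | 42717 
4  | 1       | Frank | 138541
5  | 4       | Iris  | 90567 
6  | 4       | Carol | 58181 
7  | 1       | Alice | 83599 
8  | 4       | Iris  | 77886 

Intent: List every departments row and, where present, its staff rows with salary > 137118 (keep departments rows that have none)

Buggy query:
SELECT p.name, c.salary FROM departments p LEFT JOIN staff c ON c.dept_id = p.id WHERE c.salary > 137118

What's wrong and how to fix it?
Bug: A WHERE condition on the right-hand table after LEFT JOIN drops unmatched parents

Fix: Put 'c.salary > 137118' in the JOIN's ON clause instead of WHERE

Corrected query:
SELECT p.name, c.salary FROM departments p LEFT JOIN staff c ON c.dept_id = p.id AND c.salary > 137118

Result:
name    | salary
--------+-------
Finance | 138541
HR      | NULL  
Legal   | NULL  
Sales   | NULL  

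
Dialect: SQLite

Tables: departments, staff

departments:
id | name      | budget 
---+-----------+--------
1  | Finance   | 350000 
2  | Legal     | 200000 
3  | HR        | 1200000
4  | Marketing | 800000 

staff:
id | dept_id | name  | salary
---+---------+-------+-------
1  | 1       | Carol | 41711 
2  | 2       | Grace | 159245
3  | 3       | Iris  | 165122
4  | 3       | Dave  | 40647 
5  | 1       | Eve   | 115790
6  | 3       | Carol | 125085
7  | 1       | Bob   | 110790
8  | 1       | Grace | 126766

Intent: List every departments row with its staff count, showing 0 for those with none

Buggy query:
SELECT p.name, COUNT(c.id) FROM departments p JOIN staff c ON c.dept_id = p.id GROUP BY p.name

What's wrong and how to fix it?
Bug: INNER JOIN drops departments rows that have no matching staff rows

Fix: Switch to LEFT JOIN to retain unmatched parent rows

Corrected query:
SELECT p.name, COUNT(c.id) FROM departments p LEFT JOIN staff c ON c.dept_id = p.id GROUP BY p.name

Result:
name      | COUNT(c.id)
----------+------------
Finance   | 4          
HR        | 3          
Legal     | 1          
Marketing | 0          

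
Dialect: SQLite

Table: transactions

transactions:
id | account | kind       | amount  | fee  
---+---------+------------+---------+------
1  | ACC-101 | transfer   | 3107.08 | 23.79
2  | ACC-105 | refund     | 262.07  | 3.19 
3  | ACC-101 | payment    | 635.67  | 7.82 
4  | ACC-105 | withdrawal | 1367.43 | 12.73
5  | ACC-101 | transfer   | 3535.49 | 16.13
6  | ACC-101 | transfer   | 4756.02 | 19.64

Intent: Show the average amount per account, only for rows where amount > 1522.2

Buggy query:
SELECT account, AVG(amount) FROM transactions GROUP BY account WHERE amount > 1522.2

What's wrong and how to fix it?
Bug: Row-level WHERE must come before GROUP BY in the clause order

Fix: Place WHERE between FROM and GROUP BY

Corrected query:
SELECT account, AVG(amount) FROM transactions WHERE amount > 1522.2 GROUP BY account

Result:
account | AVG(amount)
--------+------------
ACC-101 | 3799.53    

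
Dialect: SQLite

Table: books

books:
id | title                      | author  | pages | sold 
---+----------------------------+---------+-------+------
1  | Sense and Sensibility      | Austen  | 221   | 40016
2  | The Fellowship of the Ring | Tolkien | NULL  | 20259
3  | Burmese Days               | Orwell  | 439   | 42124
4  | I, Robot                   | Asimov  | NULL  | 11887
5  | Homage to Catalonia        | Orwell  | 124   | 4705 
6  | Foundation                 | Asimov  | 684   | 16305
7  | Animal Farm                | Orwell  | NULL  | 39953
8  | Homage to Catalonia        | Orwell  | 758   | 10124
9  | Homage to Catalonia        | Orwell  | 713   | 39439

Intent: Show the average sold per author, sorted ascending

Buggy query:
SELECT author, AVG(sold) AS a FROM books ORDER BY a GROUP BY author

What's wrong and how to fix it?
Bug: ORDER BY appears before GROUP BY; SQL clause order requires GROUP BY first

Fix: Move ORDER BY to the end, after GROUP BY

Corrected query:
SELECT author, AVG(sold) AS a FROM books GROUP BY author ORDER BY a

Result:
author  | a    
--------+------
Asimov  | 14096
Tolkien | 20259
Orwell  | 27269
Austen  | 40016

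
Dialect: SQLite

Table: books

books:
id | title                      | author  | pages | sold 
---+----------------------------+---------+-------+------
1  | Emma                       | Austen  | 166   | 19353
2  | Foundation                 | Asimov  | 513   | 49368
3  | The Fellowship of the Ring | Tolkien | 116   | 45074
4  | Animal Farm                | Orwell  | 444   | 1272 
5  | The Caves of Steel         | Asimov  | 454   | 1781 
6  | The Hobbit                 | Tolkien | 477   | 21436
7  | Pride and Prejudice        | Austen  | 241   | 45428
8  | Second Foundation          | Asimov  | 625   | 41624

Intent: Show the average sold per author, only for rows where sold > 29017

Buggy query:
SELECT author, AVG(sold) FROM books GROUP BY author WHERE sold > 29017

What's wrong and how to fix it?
Bug: Row-level WHERE must come before GROUP BY in the clause order

Fix: Place WHERE between FROM and GROUP BY

Corrected query:
SELECT author, AVG(sold) FROM books WHERE sold > 29017 GROUP BY author

Result:
author  | AVG(sold)
--------+----------
Asimov  | 45496    
Austen  | 45428    
Tolkien | 45074    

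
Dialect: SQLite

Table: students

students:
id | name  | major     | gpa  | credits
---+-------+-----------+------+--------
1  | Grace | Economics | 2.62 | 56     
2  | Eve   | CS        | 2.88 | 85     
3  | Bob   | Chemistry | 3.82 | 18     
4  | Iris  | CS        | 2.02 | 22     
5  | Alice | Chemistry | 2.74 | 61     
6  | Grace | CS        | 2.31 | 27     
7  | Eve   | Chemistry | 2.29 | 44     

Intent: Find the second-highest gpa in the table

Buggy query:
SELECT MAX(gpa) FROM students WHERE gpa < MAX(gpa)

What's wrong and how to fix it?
Bug: MAX(gpa) on the right of the comparison is an aggregate-in-WHERE error

Fix: Put the inner MAX in a scalar subquery

Corrected query:
SELECT MAX(gpa) FROM students WHERE gpa < (SELECT MAX(gpa) FROM students)

Result:
MAX(gpa)
--------
2.88    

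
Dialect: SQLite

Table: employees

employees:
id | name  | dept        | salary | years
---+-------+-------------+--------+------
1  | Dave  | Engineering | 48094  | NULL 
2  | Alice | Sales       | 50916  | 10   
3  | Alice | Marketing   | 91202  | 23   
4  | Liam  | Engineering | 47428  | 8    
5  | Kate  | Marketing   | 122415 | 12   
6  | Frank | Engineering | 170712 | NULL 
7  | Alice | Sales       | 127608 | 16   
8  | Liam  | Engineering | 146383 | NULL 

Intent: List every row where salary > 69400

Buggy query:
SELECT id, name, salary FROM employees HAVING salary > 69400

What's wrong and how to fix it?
Bug: HAVING filters the output of aggregation, but this query has no GROUP BY and no aggregate functions, so SQLite rejects it (HAVING clause on a non-aggregate query); the condition here is per row

Fix: Replace HAVING with WHERE since the condition applies to individual rows

Corrected query:
SELECT id, name, salary FROM employees WHERE salary > 69400

Result:
id | name  | salary
---+-------+-------
3  | Alice | 91202 
5  | Kate  | 122415
6  | Frank | 170712
7  | Alice | 127608
8  | Liam  | 146383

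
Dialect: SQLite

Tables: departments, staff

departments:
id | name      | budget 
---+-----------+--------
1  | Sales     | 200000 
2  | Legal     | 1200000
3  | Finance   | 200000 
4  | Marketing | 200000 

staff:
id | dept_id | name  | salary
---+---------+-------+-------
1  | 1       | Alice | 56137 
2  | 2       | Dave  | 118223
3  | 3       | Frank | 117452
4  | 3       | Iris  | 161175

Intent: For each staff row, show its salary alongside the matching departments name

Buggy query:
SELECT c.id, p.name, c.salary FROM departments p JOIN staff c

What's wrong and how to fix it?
Bug: Missing join condition: each staff row is matched to all departments rows instead of just its own

Fix: Add ON c.dept_id = p.id to the JOIN

Corrected query:
SELECT c.id, p.name, c.salary FROM departments p JOIN staff c ON c.dept_id = p.id

Result:
id | name    | salary
---+---------+-------
1  | Sales   | 56137 
2  | Legal   | 118223
3  | Finance | 117452
4  | Finance | 161175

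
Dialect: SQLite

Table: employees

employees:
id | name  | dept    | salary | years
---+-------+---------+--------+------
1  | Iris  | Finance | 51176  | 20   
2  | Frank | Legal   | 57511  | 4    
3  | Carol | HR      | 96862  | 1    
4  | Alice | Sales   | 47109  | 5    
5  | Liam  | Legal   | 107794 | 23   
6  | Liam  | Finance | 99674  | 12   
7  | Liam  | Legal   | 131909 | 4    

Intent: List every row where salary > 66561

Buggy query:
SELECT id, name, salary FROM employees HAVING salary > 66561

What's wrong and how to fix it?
Bug: This is a non-aggregate query (no GROUP BY, no aggregates), so in SQLite the HAVING clause is invalid here; a row-level condition belongs in WHERE

Fix: Use WHERE for row-level filtering

Corrected query:
SELECT id, name, salary FROM employees WHERE salary > 66561

Result:
id | name  | salary
---+-------+-------
3  | Carol | 96862 
5  | Liam  | 107794
6  | Liam  | 99674 
7  | Liam  | 131909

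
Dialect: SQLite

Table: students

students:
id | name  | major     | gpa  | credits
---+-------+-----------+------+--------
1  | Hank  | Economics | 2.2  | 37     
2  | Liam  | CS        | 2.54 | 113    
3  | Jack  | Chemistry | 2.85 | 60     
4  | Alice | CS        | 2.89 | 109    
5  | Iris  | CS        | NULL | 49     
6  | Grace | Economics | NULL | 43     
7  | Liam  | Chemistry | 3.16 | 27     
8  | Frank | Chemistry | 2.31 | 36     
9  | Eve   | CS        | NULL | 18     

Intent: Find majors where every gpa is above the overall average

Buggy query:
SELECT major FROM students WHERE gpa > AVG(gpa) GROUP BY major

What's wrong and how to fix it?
Bug: AVG() is an aggregate; it can't sit directly in WHERE

Fix: Compute the overall average in a scalar subquery and compare each group's MIN against it in HAVING

Corrected query:
SELECT major FROM students GROUP BY major HAVING MIN(gpa) > (SELECT AVG(gpa) FROM students)

Result:
(no rows)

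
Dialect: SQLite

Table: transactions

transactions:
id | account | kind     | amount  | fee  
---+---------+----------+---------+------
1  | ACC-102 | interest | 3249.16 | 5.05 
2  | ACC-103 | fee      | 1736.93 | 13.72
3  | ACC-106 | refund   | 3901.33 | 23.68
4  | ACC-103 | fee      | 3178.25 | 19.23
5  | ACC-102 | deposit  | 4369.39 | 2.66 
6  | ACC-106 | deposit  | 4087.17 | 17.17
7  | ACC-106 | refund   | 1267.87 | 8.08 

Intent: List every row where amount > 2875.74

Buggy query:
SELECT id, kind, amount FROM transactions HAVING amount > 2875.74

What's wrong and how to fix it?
Bug: This is a non-aggregate query (no GROUP BY, no aggregates), so in SQLite the HAVING clause is invalid here; a row-level condition belongs in WHERE

Fix: Replace HAVING with WHERE since the condition applies to individual rows

Corrected query:
SELECT id, kind, amount FROM transactions WHERE amount > 2875.74

Result:
id | kind     | amount 
---+----------+--------
1  | interest | 3249.16
3  | refund   | 3901.33
4  | fee      | 3178.25
5  | deposit  | 4369.39
6  | deposit  | 4087.17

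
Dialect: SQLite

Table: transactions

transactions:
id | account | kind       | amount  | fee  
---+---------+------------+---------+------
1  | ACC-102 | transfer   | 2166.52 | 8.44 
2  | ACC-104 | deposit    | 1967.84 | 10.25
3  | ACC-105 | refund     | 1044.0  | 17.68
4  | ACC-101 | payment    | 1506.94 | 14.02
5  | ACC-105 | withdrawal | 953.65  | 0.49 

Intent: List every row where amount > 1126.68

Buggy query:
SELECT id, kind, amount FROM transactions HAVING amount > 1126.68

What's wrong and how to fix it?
Bug: HAVING filters the output of aggregation, but this query has no GROUP BY and no aggregate functions, so SQLite rejects it (HAVING clause on a non-aggregate query); the condition here is per row

Fix: Use WHERE for row-level filtering

Corrected query:
SELECT id, kind, amount FROM transactions WHERE amount > 1126.68

Result:
id | kind     | amount 
---+----------+--------
1  | transfer | 2166.52
2  | deposit  | 1967.84
4  | payment  | 1506.94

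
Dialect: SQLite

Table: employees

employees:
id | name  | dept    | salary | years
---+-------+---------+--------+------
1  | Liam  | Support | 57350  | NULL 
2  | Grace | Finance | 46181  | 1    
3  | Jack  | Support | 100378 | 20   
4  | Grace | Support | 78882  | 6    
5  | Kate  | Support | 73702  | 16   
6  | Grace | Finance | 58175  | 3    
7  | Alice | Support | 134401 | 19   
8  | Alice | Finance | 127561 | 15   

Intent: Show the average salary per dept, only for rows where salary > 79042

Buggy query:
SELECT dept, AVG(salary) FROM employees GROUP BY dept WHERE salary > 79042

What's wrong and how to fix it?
Bug: WHERE cannot follow GROUP BY

Fix: Place WHERE between FROM and GROUP BY

Corrected query:
SELECT dept, AVG(salary) FROM employees WHERE salary > 79042 GROUP BY dept

Result:
dept    | AVG(salary)
--------+------------
Finance | 127561     
Support | 117389.5   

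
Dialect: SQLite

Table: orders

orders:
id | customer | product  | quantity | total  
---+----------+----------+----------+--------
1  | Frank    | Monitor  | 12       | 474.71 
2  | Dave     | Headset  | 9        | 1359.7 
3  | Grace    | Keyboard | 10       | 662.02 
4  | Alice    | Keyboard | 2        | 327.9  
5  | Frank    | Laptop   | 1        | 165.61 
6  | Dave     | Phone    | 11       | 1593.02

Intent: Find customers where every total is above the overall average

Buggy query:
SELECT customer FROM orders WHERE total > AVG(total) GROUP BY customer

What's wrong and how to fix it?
Bug: AVG() is an aggregate; it can't sit directly in WHERE

Fix: Use a subquery for AVG and a HAVING MIN(...) filter so the condition holds for every row in the group

Corrected query:
SELECT customer FROM orders GROUP BY customer HAVING MIN(total) > (SELECT AVG(total) FROM orders)

Result:
customer
--------
Dave    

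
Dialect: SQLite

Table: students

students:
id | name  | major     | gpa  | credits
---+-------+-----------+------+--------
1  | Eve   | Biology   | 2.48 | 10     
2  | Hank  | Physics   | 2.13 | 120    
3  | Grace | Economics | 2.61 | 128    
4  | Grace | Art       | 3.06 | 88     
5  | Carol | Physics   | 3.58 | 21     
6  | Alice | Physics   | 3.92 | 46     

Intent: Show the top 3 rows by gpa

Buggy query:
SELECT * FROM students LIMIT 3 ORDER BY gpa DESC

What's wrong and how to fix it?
Bug: ORDER BY cannot follow LIMIT; LIMIT is the final clause

Fix: Sort with ORDER BY, then apply LIMIT

Corrected query:
SELECT * FROM students ORDER BY gpa DESC LIMIT 3

Result:
id | name  | major   | gpa  | credits
---+-------+---------+------+--------
6  | Alice | Physics | 3.92 | 46     
5  | Carol | Physics | 3.58 | 21     
4  | Grace | Art     | 3.06 | 88     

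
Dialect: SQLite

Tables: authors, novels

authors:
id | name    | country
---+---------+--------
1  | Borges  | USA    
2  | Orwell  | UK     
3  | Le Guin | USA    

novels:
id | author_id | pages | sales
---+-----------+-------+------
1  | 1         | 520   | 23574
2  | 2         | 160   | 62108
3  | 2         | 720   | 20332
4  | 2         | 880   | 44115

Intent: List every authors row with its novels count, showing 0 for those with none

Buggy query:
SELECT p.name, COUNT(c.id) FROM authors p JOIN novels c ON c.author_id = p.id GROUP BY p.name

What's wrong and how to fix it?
Bug: INNER JOIN drops authors rows that have no matching novels rows

Fix: Use LEFT JOIN so parents without children still appear (COUNT(c.id) gives 0)

Corrected query:
SELECT p.name, COUNT(c.id) FROM authors p LEFT JOIN novels c ON c.author_id = p.id GROUP BY p.name

Result:
name    | COUNT(c.id)
--------+------------
Borges  | 1          
Le Guin | 0          
Orwell  | 3          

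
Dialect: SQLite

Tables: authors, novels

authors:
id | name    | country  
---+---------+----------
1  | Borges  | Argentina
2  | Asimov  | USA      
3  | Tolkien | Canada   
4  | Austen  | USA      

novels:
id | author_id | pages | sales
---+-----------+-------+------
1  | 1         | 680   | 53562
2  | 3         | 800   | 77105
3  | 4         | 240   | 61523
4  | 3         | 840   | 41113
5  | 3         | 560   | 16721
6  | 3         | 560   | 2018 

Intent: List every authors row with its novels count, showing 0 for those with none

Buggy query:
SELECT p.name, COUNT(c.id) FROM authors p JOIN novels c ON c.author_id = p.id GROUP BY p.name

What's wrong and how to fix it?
Bug: INNER JOIN drops authors rows that have no matching novels rows

Fix: Switch to LEFT JOIN to retain unmatched parent rows

Corrected query:
SELECT p.name, COUNT(c.id) FROM authors p LEFT JOIN novels c ON c.author_id = p.id GROUP BY p.name

Result:
name    | COUNT(c.id)
--------+------------
Asimov  | 0          
Austen  | 1          
Borges  | 1          
Tolkien | 4          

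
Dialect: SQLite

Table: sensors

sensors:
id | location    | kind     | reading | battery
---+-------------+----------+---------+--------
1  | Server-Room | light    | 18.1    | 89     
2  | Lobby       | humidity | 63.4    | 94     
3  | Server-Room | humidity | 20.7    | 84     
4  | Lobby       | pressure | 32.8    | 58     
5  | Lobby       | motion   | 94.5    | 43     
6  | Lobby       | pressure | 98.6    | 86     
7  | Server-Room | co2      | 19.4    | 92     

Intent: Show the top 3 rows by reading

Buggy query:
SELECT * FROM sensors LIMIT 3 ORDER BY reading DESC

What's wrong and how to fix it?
Bug: LIMIT must come after ORDER BY

Fix: Swap the clauses: ORDER BY first, then LIMIT

Corrected query:
SELECT * FROM sensors ORDER BY reading DESC LIMIT 3

Result:
id | location | kind     | reading | battery
---+----------+----------+---------+--------
6  | Lobby    | pressure | 98.6    | 86     
5  | Lobby    | motion   | 94.5    | 43     
2  | Lobby    | humidity | 63.4    | 94     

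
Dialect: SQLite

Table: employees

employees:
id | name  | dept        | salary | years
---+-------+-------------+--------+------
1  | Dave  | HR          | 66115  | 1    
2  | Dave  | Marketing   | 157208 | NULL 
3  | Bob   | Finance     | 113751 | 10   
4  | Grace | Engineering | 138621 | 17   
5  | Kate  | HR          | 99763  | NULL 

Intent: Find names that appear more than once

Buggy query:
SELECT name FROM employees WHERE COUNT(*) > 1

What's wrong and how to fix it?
Bug: COUNT(*) is an aggregate and cannot be used in WHERE

Fix: GROUP BY name, then filter groups with HAVING COUNT(*) > 1

Corrected query:
SELECT name FROM employees GROUP BY name HAVING COUNT(*) > 1

Result:
name
----
Dave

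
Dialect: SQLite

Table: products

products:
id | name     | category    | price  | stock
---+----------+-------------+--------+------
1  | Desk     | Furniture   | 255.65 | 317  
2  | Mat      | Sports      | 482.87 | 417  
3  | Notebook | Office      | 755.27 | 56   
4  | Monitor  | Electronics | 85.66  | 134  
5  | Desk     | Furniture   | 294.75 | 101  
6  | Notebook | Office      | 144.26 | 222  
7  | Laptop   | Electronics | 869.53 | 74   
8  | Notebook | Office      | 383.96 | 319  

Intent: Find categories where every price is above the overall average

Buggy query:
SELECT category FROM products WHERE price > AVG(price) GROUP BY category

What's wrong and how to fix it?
Bug: WHERE evaluates per row before aggregation, so AVG() is unavailable

Fix: Use a subquery for AVG and a HAVING MIN(...) filter so the condition holds for every row in the group

Corrected query:
SELECT category FROM products GROUP BY category HAVING MIN(price) > (SELECT AVG(price) FROM products)

Result:
category
--------
Sports  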